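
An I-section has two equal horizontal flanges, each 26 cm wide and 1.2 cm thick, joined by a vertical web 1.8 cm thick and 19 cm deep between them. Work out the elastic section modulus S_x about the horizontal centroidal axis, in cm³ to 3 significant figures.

S_x ≈ 692 cm³

Decompose the section into non-overlapping parts with the origin at the bottom-left of its bounding rectangle.
Bottom flange: 26 × 1.2, A = 31.2 cm², y = 0.6 cm, Ī = 3.744 cm⁴.
Web: 1.8 × 19, A = 34.2 cm², y = 10.7 cm, Ī = 1028.9 cm⁴.
Top flange: 26 × 1.2, A = 31.2 cm², y = 20.8 cm, Ī = 3.744 cm⁴.
By symmetry the centroid is at mid-height, ȳ = 10.7 cm.
Transfer each piece to the horizontal centroidal axis using Ī + A·d² with d = y − 10.7:
  bottom flange: d = -10.1 cm → contributes +3186.5 cm⁴
  web: d = 0 cm → contributes +1028.9 cm⁴
  top flange: d = 10.1 cm → contributes +3186.5 cm⁴
Total I = 7401.8 cm⁴.
Extreme fibre distance c = 10.7 cm; S = I/c = 691.75 cm³.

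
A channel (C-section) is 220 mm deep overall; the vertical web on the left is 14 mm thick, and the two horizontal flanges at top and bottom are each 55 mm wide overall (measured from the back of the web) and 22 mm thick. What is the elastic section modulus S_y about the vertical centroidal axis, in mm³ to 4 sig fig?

S_y ≈ 3.074 × 10⁴ mm³

Break the section into simple shapes (no overlaps), measuring from the bottom-left corner of the bounding box.
Web: 14 × 220, A = 3 080 mm², x = 7 mm, Ī = 50306.7 mm⁴.
Top flange (beyond web): 41 × 22, A = 902 mm², x = 34.5 mm, Ī = 126 355 mm⁴.
Bottom flange (beyond web): 41 × 22, A = 902 mm², x = 34.5 mm, Ī = 126 355 mm⁴.
Centroid: x̄ = ΣA·x / ΣA = 17.1577 mm.
Transfer each piece to the vertical centroidal axis using Ī + A·d² with d = x − 17.1577:
  web: d = -10.1577 mm → contributes +368 095 mm⁴
  top flange (beyond web): d = 17.3423 mm → contributes +397 638 mm⁴
  bottom flange (beyond web): d = 17.3423 mm → contributes +397 638 mm⁴
Total I = 1 163 371 mm⁴.
Extreme fibre distance c = 37.8423 mm; S = I/c = 30742.6 mm³.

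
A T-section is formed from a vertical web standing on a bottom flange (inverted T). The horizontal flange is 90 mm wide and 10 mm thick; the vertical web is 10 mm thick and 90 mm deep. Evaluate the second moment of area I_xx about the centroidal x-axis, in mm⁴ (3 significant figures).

Break the section into simple shapes (no overlaps), measuring from the bottom-left corner of the bounding box.
Flange: 90 × 10, A = 900 mm², y = 5 mm, Ī = 7 500 mm⁴.
Web: 10 × 90, A = 900 mm², y = 55 mm, Ī = 607 500 mm⁴.
Centroid: ȳ = ΣA·y / ΣA = 30 mm.
Transfer each piece to the centroidal x-axis using Ī + A·d² with d = y − 30:
  flange: d = -25 mm → contributes +570 000 mm⁴
  web: d = 25 mm → contributes +1 170 000 mm⁴
Total I = 1 740 000 mm⁴.

I_xx ≈ 1.74 × 10⁶ mm⁴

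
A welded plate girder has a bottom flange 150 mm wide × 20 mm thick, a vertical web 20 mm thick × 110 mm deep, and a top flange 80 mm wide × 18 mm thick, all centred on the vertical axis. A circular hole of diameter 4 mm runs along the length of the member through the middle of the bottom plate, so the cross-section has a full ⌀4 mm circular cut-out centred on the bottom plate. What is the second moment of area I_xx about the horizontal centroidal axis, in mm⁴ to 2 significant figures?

Decompose the section into non-overlapping parts with the origin at the bottom-left of its bounding rectangle.
Bottom plate: 150 × 20, A = 3 000 mm², y = 10 mm, Ī = 100 000 mm⁴.
Web plate: 20 × 110, A = 2 200 mm², y = 75 mm, Ī = 2 218 333 mm⁴.
Top plate: 80 × 18, A = 1 440 mm², y = 139 mm, Ī = 38 880 mm⁴.
Hole (subtracted): ⌀4, A = 12.57 mm², y = 10 mm, Ī = 12.57 mm⁴.
Centroid: ȳ = ΣA·y / ΣA = 59.61 mm.
Transfer each piece to the horizontal centroidal axis using Ī + A·d² with d = y − 59.61:
  bottom plate: d = -49.61 mm → contributes +7 482 244 mm⁴
  web plate: d = 15.39 mm → contributes +2 739 684 mm⁴
  top plate: d = 79.39 mm → contributes +9 115 803 mm⁴
  hole: d = -49.61 mm → contributes −30 935 mm⁴
Total I = 19 306 796 mm⁴.

I_xx ≈ 1.9 × 10⁷ mm⁴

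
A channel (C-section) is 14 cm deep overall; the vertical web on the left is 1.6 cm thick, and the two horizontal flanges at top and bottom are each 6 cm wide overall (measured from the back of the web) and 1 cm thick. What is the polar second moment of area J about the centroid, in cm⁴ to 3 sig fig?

J ≈ 814 cm⁴

Break the section into simple shapes (no overlaps), measuring from the bottom-left corner of the bounding box.
Web: 1.6 × 14, A = 22.4 cm², y = 7 cm, Ī = 365.87 cm⁴.
Top flange (beyond web): 4.4 × 1, A = 4.4 cm², y = 13.5 cm, Ī = 0.36667 cm⁴.
Bottom flange (beyond web): 4.4 × 1, A = 4.4 cm², y = 0.5 cm, Ī = 0.36667 cm⁴.
By symmetry the centroid is at mid-height, ȳ = 7 cm.
Transfer each piece to the centroidal x-axis using Ī + A·d² with d = y − 7:
  web: d = 0 cm → contributes +365.87 cm⁴
  top flange (beyond web): d = 6.5 cm → contributes +186.27 cm⁴
  bottom flange (beyond web): d = -6.5 cm → contributes +186.27 cm⁴
Total I = 738.4 cm⁴.
For the y-axis: x̄ = 1.6462 cm.
Repeating about the centroidal y-axis gives I_y = 75.838 cm⁴.
Polar second moment: J = I_x + I_y = 814.24 cm⁴.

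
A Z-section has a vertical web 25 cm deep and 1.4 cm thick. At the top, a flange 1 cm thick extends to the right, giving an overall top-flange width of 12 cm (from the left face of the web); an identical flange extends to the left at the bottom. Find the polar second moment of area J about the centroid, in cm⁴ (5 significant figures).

J ≈ 5844.9 cm⁴

Split into non-overlapping primitives; take the origin at the lower-left of the bounding box.
Web: 1.4 × 25, A = 35 cm², y = 12.5 cm, Ī = 1822.917 cm⁴.
Top flange (beyond web): 10.6 × 1, A = 10.6 cm², y = 24.5 cm, Ī = 0.8833333 cm⁴.
Bottom flange (beyond web): 10.6 × 1, A = 10.6 cm², y = 0.5 cm, Ī = 0.8833333 cm⁴.
Centroid: ȳ = ΣA·y / ΣA = 12.5 cm.
Transfer each piece to the centroidal x-axis using Ī + A·d² with d = y − 12.5:
  web: d = 0 cm → contributes +1822.917 cm⁴
  top flange (beyond web): d = 12 cm → contributes +1527.283 cm⁴
  bottom flange (beyond web): d = -12 cm → contributes +1527.283 cm⁴
Total I = 4877.483 cm⁴.
For the y-axis: x̄ = 11.3 cm.
Repeating about the centroidal y-axis gives I_y = 967.4193 cm⁴.
Polar second moment: J = I_x + I_y = 5844.903 cm⁴.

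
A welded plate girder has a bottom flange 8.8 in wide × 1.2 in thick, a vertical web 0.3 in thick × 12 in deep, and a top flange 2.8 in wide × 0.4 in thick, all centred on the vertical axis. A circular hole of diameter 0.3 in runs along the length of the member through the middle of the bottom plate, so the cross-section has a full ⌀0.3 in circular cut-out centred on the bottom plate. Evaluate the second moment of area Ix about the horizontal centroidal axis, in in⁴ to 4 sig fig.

Ix ≈ 289.4 in⁴

Treat the section as a set of non-overlapping primitives; coordinates are from the bounding-box lower-left.
Bottom plate: 8.8 × 1.2, A = 10.56 in², y = 0.6 in, Ī = 1.2672 in⁴.
Web plate: 0.3 × 12, A = 3.6 in², y = 7.2 in, Ī = 43.2 in⁴.
Top plate: 2.8 × 0.4, A = 1.12 in², y = 13.4 in, Ī = 0.0149333 in⁴.
Hole (subtracted): ⌀0.3, A = 0.0706858 in², y = 0.6 in, Ī = 0.000397608 in⁴.
Centroid: ȳ = ΣA·y / ΣA = 3.10478 in.
Transfer each piece to the horizontal centroidal axis using Ī + A·d² with d = y − 3.10478:
  bottom plate: d = -2.50478 in → contributes +67.5199 in⁴
  web plate: d = 4.09522 in → contributes +103.575 in⁴
  top plate: d = 10.2952 in → contributes +118.725 in⁴
  hole: d = -2.50478 in → contributes −0.443875 in⁴
Total I = 289.376 in⁴.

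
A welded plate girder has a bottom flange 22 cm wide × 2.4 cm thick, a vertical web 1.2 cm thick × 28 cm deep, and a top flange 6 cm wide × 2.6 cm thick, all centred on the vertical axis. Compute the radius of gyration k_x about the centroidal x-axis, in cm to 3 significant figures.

k_x ≈ 12.1 cm

Decompose the section into non-overlapping parts with the origin at the bottom-left of its bounding rectangle.
Bottom plate: 22 × 2.4, A = 52.8 cm², y = 1.2 cm, Ī = 25.344 cm⁴.
Web plate: 1.2 × 28, A = 33.6 cm², y = 16.4 cm, Ī = 2195.2 cm⁴.
Top plate: 6 × 2.6, A = 15.6 cm², y = 31.7 cm, Ī = 8.788 cm⁴.
Centroid: ȳ = ΣA·y / ΣA = 10.872 cm.
Transfer each piece to the centroidal x-axis using Ī + A·d² with d = y − 10.872:
  bottom plate: d = -9.6718 cm → contributes +4964.4 cm⁴
  web plate: d = 5.5282 cm → contributes +3222.1 cm⁴
  top plate: d = 20.828 cm → contributes +6776.3 cm⁴
Total I = 14 963 cm⁴.
Radius of gyration: k = √(I/A) = √(14 963 / 102) = 12.112 cm.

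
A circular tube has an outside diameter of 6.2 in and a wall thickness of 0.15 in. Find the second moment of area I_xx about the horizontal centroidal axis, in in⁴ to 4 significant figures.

I_xx ≈ 13.05 in⁴

Split into non-overlapping primitives; take the origin at the lower-left of the bounding box.
Outer circle: ⌀6.2, A = 30.1907 in², y = 3.1 in, Ī = 72.5332 in⁴.
Bore (subtracted): ⌀5.9, A = 27.3397 in², y = 3.1 in, Ī = 59.481 in⁴.
By symmetry the centroid is at mid-height, ȳ = 3.1 in.
All pieces are centred on the horizontal centroidal axis, so I = ΣĪ (holes subtracted) = 13.0522 in⁴.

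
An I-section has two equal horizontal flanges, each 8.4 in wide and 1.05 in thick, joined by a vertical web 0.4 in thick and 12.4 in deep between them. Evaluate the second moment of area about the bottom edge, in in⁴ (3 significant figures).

Break the section into simple shapes (no overlaps), measuring from the bottom-left corner of the bounding box.
Bottom flange: 8.4 × 1.05, A = 8.82 in², y = 0.525 in, Ī = 0.81034 in⁴.
Web: 0.4 × 12.4, A = 4.96 in², y = 7.25 in, Ī = 63.554 in⁴.
Top flange: 8.4 × 1.05, A = 8.82 in², y = 13.975 in, Ī = 0.81034 in⁴.
Transfer each piece to a horizontal axis along the bottom face using Ī + A·d² with d = y − 0:
  bottom flange: d = 0.525 in → contributes +3.2414 in⁴
  web: d = 7.25 in → contributes +324.26 in⁴
  top flange: d = 13.975 in → contributes +1723.4 in⁴
Total I = 2050.9 in⁴.

I_base ≈ 2050 in⁴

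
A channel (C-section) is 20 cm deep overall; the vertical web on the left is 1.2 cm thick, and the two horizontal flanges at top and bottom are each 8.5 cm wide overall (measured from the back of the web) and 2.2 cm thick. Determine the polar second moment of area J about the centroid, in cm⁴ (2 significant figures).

Treat the section as a set of non-overlapping primitives; coordinates are from the bounding-box lower-left.
Web: 1.2 × 20, A = 24 cm², y = 10 cm, Ī = 800 cm⁴.
Top flange (beyond web): 7.3 × 2.2, A = 16.06 cm², y = 18.9 cm, Ī = 6.478 cm⁴.
Bottom flange (beyond web): 7.3 × 2.2, A = 16.06 cm², y = 1.1 cm, Ī = 6.478 cm⁴.
By symmetry the centroid is at mid-height, ȳ = 10 cm.
Transfer each piece to the centroidal x-axis using Ī + A·d² with d = y − 10:
  web: d = 0 cm → contributes +800 cm⁴
  top flange (beyond web): d = 8.9 cm → contributes +1 279 cm⁴
  bottom flange (beyond web): d = -8.9 cm → contributes +1 279 cm⁴
Total I = 3 357 cm⁴.
For the y-axis: x̄ = 3.032 cm.
Repeating about the centroidal y-axis gives I_y = 393.6 cm⁴.
Polar second moment: J = I_x + I_y = 3 751 cm⁴.

J ≈ 3800 cm⁴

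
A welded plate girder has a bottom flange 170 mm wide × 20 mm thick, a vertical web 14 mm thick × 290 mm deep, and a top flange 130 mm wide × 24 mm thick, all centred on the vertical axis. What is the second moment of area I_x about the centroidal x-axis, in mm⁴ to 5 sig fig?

I_x ≈ 1.8718 × 10⁸ mm⁴

Split into non-overlapping primitives; take the origin at the lower-left of the bounding box.
Bottom plate: 170 × 20, A = 3 400 mm², y = 10 mm, Ī = 113333.3 mm⁴.
Web plate: 14 × 290, A = 4 060 mm², y = 165 mm, Ī = 28 453 833 mm⁴.
Top plate: 130 × 24, A = 3 120 mm², y = 322 mm, Ī = 149 760 mm⁴.
Centroid: ȳ = ΣA·y / ΣA = 161.4877 mm.
Transfer each piece to the centroidal x-axis using Ī + A·d² with d = y − 161.4877:
  bottom plate: d = -151.4877 mm → contributes +78 138 325 mm⁴
  web plate: d = 3.512287 mm → contributes +28 503 918 mm⁴
  top plate: d = 160.5123 mm → contributes +80 534 046 mm⁴
Total I = 187 176 290 mm⁴.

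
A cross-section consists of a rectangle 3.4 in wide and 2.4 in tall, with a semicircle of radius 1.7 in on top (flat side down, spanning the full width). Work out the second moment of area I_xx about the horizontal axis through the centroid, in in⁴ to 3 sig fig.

I_xx ≈ 15.6 in⁴

Decompose the section into non-overlapping parts with the origin at the bottom-left of its bounding rectangle.
Rectangular body: 3.4 × 2.4, A = 8.16 in², y = 1.2 in, Ī = 3.9168 in⁴.
Semicircular cap: semicircle r = 1.7, A = 4.5396 in², y = 3.1215 in, Ī = 0.9167 in⁴.
Centroid: ȳ = ΣA·y / ΣA = 1.8869 in.
Transfer each piece to the horizontal axis through the centroid using Ī + A·d² with d = y − 1.8869:
  rectangular body: d = -0.68686 in → contributes +7.7665 in⁴
  semicircular cap: d = 1.2346 in → contributes +7.8366 in⁴
Total I = 15.603 in⁴.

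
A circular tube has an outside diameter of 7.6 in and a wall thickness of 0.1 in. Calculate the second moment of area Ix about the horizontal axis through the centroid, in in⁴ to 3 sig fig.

Ix ≈ 16.6 in⁴

Break the section into simple shapes (no overlaps), measuring from the bottom-left corner of the bounding box.
Outer circle: ⌀7.6, A = 45.365 in², y = 3.8 in, Ī = 163.77 in⁴.
Bore (subtracted): ⌀7.4, A = 43.008 in², y = 3.8 in, Ī = 147.2 in⁴.
By symmetry the centroid is at mid-height, ȳ = 3.8 in.
All pieces are centred on the horizontal axis through the centroid, so I = ΣĪ (holes subtracted) = 16.57 in⁴.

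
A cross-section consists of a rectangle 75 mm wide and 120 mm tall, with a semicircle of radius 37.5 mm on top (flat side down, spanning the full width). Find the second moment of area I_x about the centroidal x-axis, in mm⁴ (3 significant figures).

I_x ≈ 2.12 × 10⁷ mm⁴

Decompose the section into non-overlapping parts with the origin at the bottom-left of its bounding rectangle.
Rectangular body: 75 × 120, A = 9 000 mm², y = 60 mm, Ī = 10 800 000 mm⁴.
Semicircular cap: semicircle r = 37.5, A = 2208.9 mm², y = 135.92 mm, Ī = 217 049 mm⁴.
Centroid: ȳ = ΣA·y / ΣA = 74.961 mm.
Transfer each piece to the centroidal x-axis using Ī + A·d² with d = y − 74.961:
  rectangular body: d = -14.961 mm → contributes +12 814 372 mm⁴
  semicircular cap: d = 60.955 mm → contributes +8 424 339 mm⁴
Total I = 21 238 711 mm⁴.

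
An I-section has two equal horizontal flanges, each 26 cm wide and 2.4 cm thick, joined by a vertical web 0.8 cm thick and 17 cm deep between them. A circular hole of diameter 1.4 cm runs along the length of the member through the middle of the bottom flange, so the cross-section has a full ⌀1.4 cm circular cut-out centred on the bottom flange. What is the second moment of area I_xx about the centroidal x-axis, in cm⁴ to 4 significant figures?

I_xx ≈ 1.198 × 10⁴ cm⁴

Break the section into simple shapes (no overlaps), measuring from the bottom-left corner of the bounding box.
Bottom flange: 26 × 2.4, A = 62.4 cm², y = 1.2 cm, Ī = 29.952 cm⁴.
Web: 0.8 × 17, A = 13.6 cm², y = 10.9 cm, Ī = 327.533 cm⁴.
Top flange: 26 × 2.4, A = 62.4 cm², y = 20.6 cm, Ī = 29.952 cm⁴.
Hole (subtracted): ⌀1.4, A = 1.53938 cm², y = 1.2 cm, Ī = 0.188574 cm⁴.
Centroid: ȳ = ΣA·y / ΣA = 11.0091 cm.
Transfer each piece to the centroidal x-axis using Ī + A·d² with d = y − 11.0091:
  bottom flange: d = -9.8091 cm → contributes +6033.99 cm⁴
  web: d = -0.109104 cm → contributes +327.695 cm⁴
  top flange: d = 9.5909 cm → contributes +5769.83 cm⁴
  hole: d = -9.8091 cm → contributes −148.305 cm⁴
Total I = 11983.2 cm⁴.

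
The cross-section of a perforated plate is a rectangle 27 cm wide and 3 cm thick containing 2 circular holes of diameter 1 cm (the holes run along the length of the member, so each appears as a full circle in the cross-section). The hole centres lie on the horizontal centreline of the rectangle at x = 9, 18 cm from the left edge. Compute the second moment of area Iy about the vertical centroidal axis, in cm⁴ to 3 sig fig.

Iy ≈ 4890 cm⁴

Treat the section as a set of non-overlapping primitives; coordinates are from the bounding-box lower-left.
Plate: 27 × 3, A = 81 cm², x = 13.5 cm, Ī = 4920.8 cm⁴.
Hole 1 (subtracted): ⌀1, A = 0.7854 cm², x = 9 cm, Ī = 0.049087 cm⁴.
Hole 2 (subtracted): ⌀1, A = 0.7854 cm², x = 18 cm, Ī = 0.049087 cm⁴.
By symmetry the centroid is at mid-width, x̄ = 13.5 cm.
Transfer each piece to the vertical centroidal axis using Ī + A·d² with d = x − 13.5:
  plate: d = 0 cm → contributes +4920.8 cm⁴
  hole 1: d = -4.5 cm → contributes −15.953 cm⁴
  hole 2: d = 4.5 cm → contributes −15.953 cm⁴
Total I = 4888.8 cm⁴.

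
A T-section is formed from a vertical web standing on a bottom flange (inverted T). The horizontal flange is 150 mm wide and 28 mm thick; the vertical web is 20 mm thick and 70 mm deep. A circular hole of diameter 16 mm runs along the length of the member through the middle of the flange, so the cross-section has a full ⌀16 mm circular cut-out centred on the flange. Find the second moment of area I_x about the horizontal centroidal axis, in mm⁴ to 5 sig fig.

Break the section into simple shapes (no overlaps), measuring from the bottom-left corner of the bounding box.
Flange: 150 × 28, A = 4 200 mm², y = 14 mm, Ī = 274 400 mm⁴.
Web: 20 × 70, A = 1 400 mm², y = 63 mm, Ī = 571666.7 mm⁴.
Hole (subtracted): ⌀16, A = 201.0619 mm², y = 14 mm, Ī = 3216.991 mm⁴.
Centroid: ȳ = ΣA·y / ΣA = 26.7062 mm.
Transfer each piece to the horizontal centroidal axis using Ī + A·d² with d = y − 26.7062:
  flange: d = -12.7062 mm → contributes +952479.8 mm⁴
  web: d = 36.2938 mm → contributes +2 415 802 mm⁴
  hole: d = -12.7062 mm → contributes −35677.95 mm⁴
Total I = 3 332 604 mm⁴.

I_x ≈ 3.3326 × 10⁶ mm⁴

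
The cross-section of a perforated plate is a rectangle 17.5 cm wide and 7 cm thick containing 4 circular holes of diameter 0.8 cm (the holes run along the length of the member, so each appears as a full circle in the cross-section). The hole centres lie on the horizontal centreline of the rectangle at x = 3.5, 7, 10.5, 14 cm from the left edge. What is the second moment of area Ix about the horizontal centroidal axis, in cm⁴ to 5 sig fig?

Treat the section as a set of non-overlapping primitives; coordinates are from the bounding-box lower-left.
Plate: 17.5 × 7, A = 122.5 cm², y = 3.5 cm, Ī = 500.2083 cm⁴.
Hole 1 (subtracted): ⌀0.8, A = 0.5026548 cm², y = 3.5 cm, Ī = 0.02010619 cm⁴.
Hole 2 (subtracted): ⌀0.8, A = 0.5026548 cm², y = 3.5 cm, Ī = 0.02010619 cm⁴.
Hole 3 (subtracted): ⌀0.8, A = 0.5026548 cm², y = 3.5 cm, Ī = 0.02010619 cm⁴.
Hole 4 (subtracted): ⌀0.8, A = 0.5026548 cm², y = 3.5 cm, Ī = 0.02010619 cm⁴.
By symmetry the centroid is at mid-height, ȳ = 3.5 cm.
All pieces are centred on the horizontal centroidal axis, so I = ΣĪ (holes subtracted) = 500.1279 cm⁴.

Ix ≈ 500.13 cm⁴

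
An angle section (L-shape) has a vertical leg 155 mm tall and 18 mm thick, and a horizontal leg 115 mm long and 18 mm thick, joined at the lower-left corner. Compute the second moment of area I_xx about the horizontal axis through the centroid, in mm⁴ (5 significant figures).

I_xx ≈ 1.0672 × 10⁷ mm⁴

Split into non-overlapping primitives; take the origin at the lower-left of the bounding box.
Vertical leg: 18 × 155, A = 2 790 mm², y = 77.5 mm, Ī = 5 585 813 mm⁴.
Horizontal leg (remainder): 97 × 18, A = 1 746 mm², y = 9 mm, Ī = 47 142 mm⁴.
Centroid: ȳ = ΣA·y / ΣA = 51.13294 mm.
Transfer each piece to the horizontal axis through the centroid using Ī + A·d² with d = y − 51.13294:
  vertical leg: d = 26.36706 mm → contributes +7 525 482 mm⁴
  horizontal leg (remainder): d = -42.13294 mm → contributes +3 146 614 mm⁴
Total I = 10 672 096 mm⁴.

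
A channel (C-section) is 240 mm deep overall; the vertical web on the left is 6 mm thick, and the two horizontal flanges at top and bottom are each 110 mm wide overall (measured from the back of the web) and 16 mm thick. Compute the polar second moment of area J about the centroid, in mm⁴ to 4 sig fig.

J ≈ 5.477 × 10⁷ mm⁴

Break the section into simple shapes (no overlaps), measuring from the bottom-left corner of the bounding box.
Web: 6 × 240, A = 1 440 mm², y = 120 mm, Ī = 6 912 000 mm⁴.
Top flange (beyond web): 104 × 16, A = 1 664 mm², y = 232 mm, Ī = 35498.7 mm⁴.
Bottom flange (beyond web): 104 × 16, A = 1 664 mm², y = 8 mm, Ī = 35498.7 mm⁴.
By symmetry the centroid is at mid-height, ȳ = 120 mm.
Transfer each piece to the centroidal x-axis using Ī + A·d² with d = y − 120:
  web: d = 0 mm → contributes +6 912 000 mm⁴
  top flange (beyond web): d = 112 mm → contributes +20 908 715 mm⁴
  bottom flange (beyond web): d = -112 mm → contributes +20 908 715 mm⁴
Total I = 48 729 429 mm⁴.
For the y-axis: x̄ = 41.3893 mm.
Repeating about the centroidal y-axis gives I_y = 6 044 387 mm⁴.
Polar second moment: J = I_x + I_y = 54 773 816 mm⁴.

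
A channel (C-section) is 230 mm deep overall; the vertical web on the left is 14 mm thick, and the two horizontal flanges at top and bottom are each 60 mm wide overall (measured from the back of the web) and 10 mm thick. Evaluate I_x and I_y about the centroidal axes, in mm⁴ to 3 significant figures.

Break the section into simple shapes (no overlaps), measuring from the bottom-left corner of the bounding box.
Web: 14 × 230, A = 3 220 mm², y = 115 mm, Ī = 14 194 833 mm⁴.
Top flange (beyond web): 46 × 10, A = 460 mm², y = 225 mm, Ī = 3833.3 mm⁴.
Bottom flange (beyond web): 46 × 10, A = 460 mm², y = 5 mm, Ī = 3833.3 mm⁴.
By symmetry the centroid is at mid-height, ȳ = 115 mm.
Transfer each piece to the centroidal x-axis using Ī + A·d² with d = y − 115:
  web: d = 0 mm → contributes +14 194 833 mm⁴
  top flange (beyond web): d = 110 mm → contributes +5 569 833 mm⁴
  bottom flange (beyond web): d = -110 mm → contributes +5 569 833 mm⁴
Total I = 25 334 500 mm⁴.
For the y-axis: x̄ = 13.667 mm.
Repeating about the centroidal y-axis gives I_y = 858 820 mm⁴.

I_x ≈ 2.53 × 10⁷ mm⁴, I_y ≈ 8.59 × 10⁵ mm⁴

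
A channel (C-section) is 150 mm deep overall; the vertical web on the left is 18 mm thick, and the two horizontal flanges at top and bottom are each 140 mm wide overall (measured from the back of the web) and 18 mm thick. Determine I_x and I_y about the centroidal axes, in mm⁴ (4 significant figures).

I_x ≈ 2.431 × 10⁷ mm⁴, I_y ≈ 1.371 × 10⁷ mm⁴

Decompose the section into non-overlapping parts with the origin at the bottom-left of its bounding rectangle.
Web: 18 × 150, A = 2 700 mm², y = 75 mm, Ī = 5 062 500 mm⁴.
Top flange (beyond web): 122 × 18, A = 2 196 mm², y = 141 mm, Ī = 59 292 mm⁴.
Bottom flange (beyond web): 122 × 18, A = 2 196 mm², y = 9 mm, Ī = 59 292 mm⁴.
By symmetry the centroid is at mid-height, ȳ = 75 mm.
Transfer each piece to the centroidal x-axis using Ī + A·d² with d = y − 75:
  web: d = 0 mm → contributes +5 062 500 mm⁴
  top flange (beyond web): d = 66 mm → contributes +9 625 068 mm⁴
  bottom flange (beyond web): d = -66 mm → contributes +9 625 068 mm⁴
Total I = 24 312 636 mm⁴.
For the y-axis: x̄ = 52.3503 mm.
Repeating about the centroidal y-axis gives I_y = 13 713 642 mm⁴.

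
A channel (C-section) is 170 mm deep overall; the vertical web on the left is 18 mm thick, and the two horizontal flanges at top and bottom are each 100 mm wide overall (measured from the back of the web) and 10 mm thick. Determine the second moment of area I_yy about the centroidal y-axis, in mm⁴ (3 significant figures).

Treat the section as a set of non-overlapping primitives; coordinates are from the bounding-box lower-left.
Web: 18 × 170, A = 3 060 mm², x = 9 mm, Ī = 82 620 mm⁴.
Top flange (beyond web): 82 × 10, A = 820 mm², x = 59 mm, Ī = 459 473 mm⁴.
Bottom flange (beyond web): 82 × 10, A = 820 mm², x = 59 mm, Ī = 459 473 mm⁴.
Centroid: x̄ = ΣA·x / ΣA = 26.447 mm.
Transfer each piece to the centroidal y-axis using Ī + A·d² with d = x − 26.447:
  web: d = -17.447 mm → contributes +1 014 057 mm⁴
  top flange (beyond web): d = 32.553 mm → contributes +1 328 436 mm⁴
  bottom flange (beyond web): d = 32.553 mm → contributes +1 328 436 mm⁴
Total I = 3 670 928 mm⁴.

I_yy ≈ 3.67 × 10⁶ mm⁴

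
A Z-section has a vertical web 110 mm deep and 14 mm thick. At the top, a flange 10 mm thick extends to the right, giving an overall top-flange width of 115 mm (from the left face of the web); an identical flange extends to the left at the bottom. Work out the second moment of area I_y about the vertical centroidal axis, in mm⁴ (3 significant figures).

I_y ≈ 8.42 × 10⁶ mm⁴

Treat the section as a set of non-overlapping primitives; coordinates are from the bounding-box lower-left.
Web: 14 × 110, A = 1 540 mm², x = 108 mm, Ī = 25 153 mm⁴.
Top flange (beyond web): 101 × 10, A = 1 010 mm², x = 165.5 mm, Ī = 858 584 mm⁴.
Bottom flange (beyond web): 101 × 10, A = 1 010 mm², x = 50.5 mm, Ī = 858 584 mm⁴.
Centroid: x̄ = ΣA·x / ΣA = 108 mm.
Transfer each piece to the vertical centroidal axis using Ī + A·d² with d = x − 108:
  web: d = 0 mm → contributes +25 153 mm⁴
  top flange (beyond web): d = 57.5 mm → contributes +4 197 897 mm⁴
  bottom flange (beyond web): d = -57.5 mm → contributes +4 197 897 mm⁴
Total I = 8 420 947 mm⁴.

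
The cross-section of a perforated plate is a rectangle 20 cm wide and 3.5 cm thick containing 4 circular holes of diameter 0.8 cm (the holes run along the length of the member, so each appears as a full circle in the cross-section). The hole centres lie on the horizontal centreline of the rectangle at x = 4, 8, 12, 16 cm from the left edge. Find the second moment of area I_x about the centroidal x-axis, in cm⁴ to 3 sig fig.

I_x ≈ 71.4 cm⁴

Decompose the section into non-overlapping parts with the origin at the bottom-left of its bounding rectangle.
Plate: 20 × 3.5, A = 70 cm², y = 1.75 cm, Ī = 71.458 cm⁴.
Hole 1 (subtracted): ⌀0.8, A = 0.50265 cm², y = 1.75 cm, Ī = 0.020106 cm⁴.
Hole 2 (subtracted): ⌀0.8, A = 0.50265 cm², y = 1.75 cm, Ī = 0.020106 cm⁴.
Hole 3 (subtracted): ⌀0.8, A = 0.50265 cm², y = 1.75 cm, Ī = 0.020106 cm⁴.
Hole 4 (subtracted): ⌀0.8, A = 0.50265 cm², y = 1.75 cm, Ī = 0.020106 cm⁴.
By symmetry the centroid is at mid-height, ȳ = 1.75 cm.
All pieces are centred on the centroidal x-axis, so I = ΣĪ (holes subtracted) = 71.378 cm⁴.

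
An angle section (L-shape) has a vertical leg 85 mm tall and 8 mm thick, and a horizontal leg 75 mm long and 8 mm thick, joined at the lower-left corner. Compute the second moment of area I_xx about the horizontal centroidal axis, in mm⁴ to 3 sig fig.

I_xx ≈ 8.57 × 10⁵ mm⁴

Decompose the section into non-overlapping parts with the origin at the bottom-left of its bounding rectangle.
Vertical leg: 8 × 85, A = 680 mm², y = 42.5 mm, Ī = 409 417 mm⁴.
Horizontal leg (remainder): 67 × 8, A = 536 mm², y = 4 mm, Ī = 2858.7 mm⁴.
Centroid: ȳ = ΣA·y / ΣA = 25.53 mm.
Transfer each piece to the horizontal centroidal axis using Ī + A·d² with d = y − 25.53:
  vertical leg: d = 16.97 mm → contributes +605 253 mm⁴
  horizontal leg (remainder): d = -21.53 mm → contributes +251 307 mm⁴
Total I = 856 560 mm⁴.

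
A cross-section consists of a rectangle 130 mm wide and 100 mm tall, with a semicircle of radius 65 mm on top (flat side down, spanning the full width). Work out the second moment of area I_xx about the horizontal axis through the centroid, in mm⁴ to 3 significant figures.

Treat the section as a set of non-overlapping primitives; coordinates are from the bounding-box lower-left.
Rectangular body: 130 × 100, A = 13 000 mm², y = 50 mm, Ī = 10 833 333 mm⁴.
Semicircular cap: semicircle r = 65, A = 6636.6 mm², y = 127.59 mm, Ī = 1 959 230 mm⁴.
Centroid: ȳ = ΣA·y / ΣA = 76.222 mm.
Transfer each piece to the horizontal axis through the centroid using Ī + A·d² with d = y − 76.222:
  rectangular body: d = -26.222 mm → contributes +19 772 142 mm⁴
  semicircular cap: d = 51.365 mm → contributes +19 468 837 mm⁴
Total I = 39 240 978 mm⁴.

I_xx ≈ 3.92 × 10⁷ mm⁴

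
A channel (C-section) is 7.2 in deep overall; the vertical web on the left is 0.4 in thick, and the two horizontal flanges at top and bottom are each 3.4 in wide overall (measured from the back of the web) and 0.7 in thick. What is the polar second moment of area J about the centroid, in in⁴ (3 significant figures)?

J ≈ 65.1 in⁴

Break the section into simple shapes (no overlaps), measuring from the bottom-left corner of the bounding box.
Web: 0.4 × 7.2, A = 2.88 in², y = 3.6 in, Ī = 12.442 in⁴.
Top flange (beyond web): 3 × 0.7, A = 2.1 in², y = 6.85 in, Ī = 0.08575 in⁴.
Bottom flange (beyond web): 3 × 0.7, A = 2.1 in², y = 0.35 in, Ī = 0.08575 in⁴.
By symmetry the centroid is at mid-height, ȳ = 3.6 in.
Transfer each piece to the centroidal x-axis using Ī + A·d² with d = y − 3.6:
  web: d = 0 in → contributes +12.442 in⁴
  top flange (beyond web): d = 3.25 in → contributes +22.267 in⁴
  bottom flange (beyond web): d = -3.25 in → contributes +22.267 in⁴
Total I = 56.976 in⁴.
For the y-axis: x̄ = 1.2085 in.
Repeating about the centroidal y-axis gives I_y = 8.1259 in⁴.
Polar second moment: J = I_x + I_y = 65.101 in⁴.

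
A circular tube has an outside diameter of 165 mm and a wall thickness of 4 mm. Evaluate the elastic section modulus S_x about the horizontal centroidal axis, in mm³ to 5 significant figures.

S_x ≈ 7.9508 × 10⁴ mm³

Split into non-overlapping primitives; take the origin at the lower-left of the bounding box.
Outer circle: ⌀165, A = 21382.46 mm², y = 82.5 mm, Ī = 36 383 601 mm⁴.
Bore (subtracted): ⌀157, A = 19359.28 mm², y = 82.5 mm, Ī = 29 824 180 mm⁴.
By symmetry the centroid is at mid-height, ȳ = 82.5 mm.
All pieces are centred on the horizontal centroidal axis, so I = ΣĪ (holes subtracted) = 6 559 421 mm⁴.
Extreme fibre distance c = 82.5 mm; S = I/c = 79508.13 mm³.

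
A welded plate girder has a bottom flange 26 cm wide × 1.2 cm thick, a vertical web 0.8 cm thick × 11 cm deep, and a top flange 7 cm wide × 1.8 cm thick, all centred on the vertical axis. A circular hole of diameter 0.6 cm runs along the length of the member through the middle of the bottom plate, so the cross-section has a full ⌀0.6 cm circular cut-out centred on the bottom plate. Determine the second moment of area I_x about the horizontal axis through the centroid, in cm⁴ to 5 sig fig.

Split into non-overlapping primitives; take the origin at the lower-left of the bounding box.
Bottom plate: 26 × 1.2, A = 31.2 cm², y = 0.6 cm, Ī = 3.744 cm⁴.
Web plate: 0.8 × 11, A = 8.8 cm², y = 6.7 cm, Ī = 88.73333 cm⁴.
Top plate: 7 × 1.8, A = 12.6 cm², y = 13.1 cm, Ī = 3.402 cm⁴.
Hole (subtracted): ⌀0.6, A = 0.2827433 cm², y = 0.6 cm, Ī = 0.006361725 cm⁴.
Centroid: ȳ = ΣA·y / ΣA = 4.636527 cm.
Transfer each piece to the horizontal axis through the centroid using Ī + A·d² with d = y − 4.636527:
  bottom plate: d = -4.036527 cm → contributes +512.1027 cm⁴
  web plate: d = 2.063473 cm → contributes +126.203 cm⁴
  top plate: d = 8.463473 cm → contributes +905.9448 cm⁴
  hole: d = -4.036527 cm → contributes −4.613254 cm⁴
Total I = 1539.637 cm⁴.

I_x ≈ 1539.6 cm⁴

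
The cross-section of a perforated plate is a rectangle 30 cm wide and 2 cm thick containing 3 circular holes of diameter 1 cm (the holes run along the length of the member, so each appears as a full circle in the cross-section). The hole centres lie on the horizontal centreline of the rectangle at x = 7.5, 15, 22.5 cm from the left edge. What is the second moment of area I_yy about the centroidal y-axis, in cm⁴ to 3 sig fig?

Treat the section as a set of non-overlapping primitives; coordinates are from the bounding-box lower-left.
Plate: 30 × 2, A = 60 cm², x = 15 cm, Ī = 4 500 cm⁴.
Hole 1 (subtracted): ⌀1, A = 0.7854 cm², x = 7.5 cm, Ī = 0.049087 cm⁴.
Hole 2 (subtracted): ⌀1, A = 0.7854 cm², x = 15 cm, Ī = 0.049087 cm⁴.
Hole 3 (subtracted): ⌀1, A = 0.7854 cm², x = 22.5 cm, Ī = 0.049087 cm⁴.
By symmetry the centroid is at mid-width, x̄ = 15 cm.
Transfer each piece to the centroidal y-axis using Ī + A·d² with d = x − 15:
  plate: d = 0 cm → contributes +4 500 cm⁴
  hole 1: d = -7.5 cm → contributes −44.228 cm⁴
  hole 2: d = 0 cm → contributes −0.049087 cm⁴
  hole 3: d = 7.5 cm → contributes −44.228 cm⁴
Total I = 4411.5 cm⁴.

I_yy ≈ 4410 cm⁴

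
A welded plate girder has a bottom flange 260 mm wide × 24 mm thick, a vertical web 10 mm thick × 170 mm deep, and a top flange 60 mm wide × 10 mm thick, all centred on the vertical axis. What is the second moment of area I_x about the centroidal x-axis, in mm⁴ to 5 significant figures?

Split into non-overlapping primitives; take the origin at the lower-left of the bounding box.
Bottom plate: 260 × 24, A = 6 240 mm², y = 12 mm, Ī = 299 520 mm⁴.
Web plate: 10 × 170, A = 1 700 mm², y = 109 mm, Ī = 4 094 167 mm⁴.
Top plate: 60 × 10, A = 600 mm², y = 199 mm, Ī = 5 000 mm⁴.
Centroid: ȳ = ΣA·y / ΣA = 44.44731 mm.
Transfer each piece to the centroidal x-axis using Ī + A·d² with d = y − 44.44731:
  bottom plate: d = -32.44731 mm → contributes +6 869 165 mm⁴
  web plate: d = 64.55269 mm → contributes +11 178 152 mm⁴
  top plate: d = 154.5527 mm → contributes +14 336 921 mm⁴
Total I = 32 384 238 mm⁴.

I_x ≈ 3.2384 × 10⁷ mm⁴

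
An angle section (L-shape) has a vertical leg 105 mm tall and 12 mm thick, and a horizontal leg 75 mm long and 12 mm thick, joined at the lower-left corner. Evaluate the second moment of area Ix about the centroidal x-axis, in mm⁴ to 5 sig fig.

Treat the section as a set of non-overlapping primitives; coordinates are from the bounding-box lower-left.
Vertical leg: 12 × 105, A = 1 260 mm², y = 52.5 mm, Ī = 1 157 625 mm⁴.
Horizontal leg (remainder): 63 × 12, A = 756 mm², y = 6 mm, Ī = 9 072 mm⁴.
Centroid: ȳ = ΣA·y / ΣA = 35.0625 mm.
Transfer each piece to the centroidal x-axis using Ī + A·d² with d = y − 35.0625:
  vertical leg: d = 17.4375 mm → contributes +1 540 749 mm⁴
  horizontal leg (remainder): d = -29.0625 mm → contributes +647611.5 mm⁴
Total I = 2 188 360 mm⁴.

Ix ≈ 2.1884 × 10⁶ mm⁴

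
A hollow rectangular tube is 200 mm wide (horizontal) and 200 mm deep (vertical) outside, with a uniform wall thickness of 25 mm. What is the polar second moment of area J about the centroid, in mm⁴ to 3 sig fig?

J ≈ 1.82 × 10⁸ mm⁴

Break the section into simple shapes (no overlaps), measuring from the bottom-left corner of the bounding box.
Outer rectangle: 200 × 200, A = 40 000 mm², y = 100 mm, Ī = 133 333 333 mm⁴.
Inner void (subtracted): 150 × 150, A = 22 500 mm², y = 100 mm, Ī = 42 187 500 mm⁴.
By symmetry the centroid is at mid-height, ȳ = 100 mm.
All pieces are centred on the centroidal x-axis, so I = ΣĪ (holes subtracted) = 91 145 833 mm⁴.
Repeating about the centroidal y-axis gives I_y = 91 145 833 mm⁴.
Polar second moment: J = I_x + I_y = 182 291 667 mm⁴.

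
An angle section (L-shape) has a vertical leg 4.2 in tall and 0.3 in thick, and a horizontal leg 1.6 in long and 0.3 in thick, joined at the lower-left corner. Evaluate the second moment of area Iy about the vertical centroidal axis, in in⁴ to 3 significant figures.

Iy ≈ 0.255 in⁴

Break the section into simple shapes (no overlaps), measuring from the bottom-left corner of the bounding box.
Vertical leg: 0.3 × 4.2, A = 1.26 in², x = 0.15 in, Ī = 0.00945 in⁴.
Horizontal leg (remainder): 1.3 × 0.3, A = 0.39 in², x = 0.95 in, Ī = 0.054925 in⁴.
Centroid: x̄ = ΣA·x / ΣA = 0.33909 in.
Transfer each piece to the vertical centroidal axis using Ī + A·d² with d = x − 0.33909:
  vertical leg: d = -0.18909 in → contributes +0.054502 in⁴
  horizontal leg (remainder): d = 0.61091 in → contributes +0.20048 in⁴
Total I = 0.25498 in⁴.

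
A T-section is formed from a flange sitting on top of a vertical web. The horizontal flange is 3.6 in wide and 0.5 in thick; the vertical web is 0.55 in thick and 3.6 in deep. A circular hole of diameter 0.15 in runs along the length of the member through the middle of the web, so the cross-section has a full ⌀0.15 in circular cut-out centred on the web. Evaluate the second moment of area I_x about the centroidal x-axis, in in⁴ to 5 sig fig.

Break the section into simple shapes (no overlaps), measuring from the bottom-left corner of the bounding box.
Flange: 3.6 × 0.5, A = 1.8 in², y = 3.85 in, Ī = 0.0375 in⁴.
Web: 0.55 × 3.6, A = 1.98 in², y = 1.8 in, Ī = 2.1384 in⁴.
Hole (subtracted): ⌀0.15, A = 0.01767146 in², y = 1.8 in, Ī = 0.00002485049 in⁴.
Centroid: ȳ = ΣA·y / ΣA = 2.780776 in.
Transfer each piece to the centroidal x-axis using Ī + A·d² with d = y − 2.780776:
  flange: d = 1.069224 in → contributes +2.095334 in⁴
  web: d = -0.9807756 in → contributes +4.043003 in⁴
  hole: d = -0.9807756 in → contributes −0.01702339 in⁴
Total I = 6.121313 in⁴.

I_x ≈ 6.1213 in⁴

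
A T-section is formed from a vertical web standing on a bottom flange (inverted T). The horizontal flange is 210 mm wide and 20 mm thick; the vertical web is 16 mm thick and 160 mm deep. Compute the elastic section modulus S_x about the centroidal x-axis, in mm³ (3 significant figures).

Break the section into simple shapes (no overlaps), measuring from the bottom-left corner of the bounding box.
Flange: 210 × 20, A = 4 200 mm², y = 10 mm, Ī = 140 000 mm⁴.
Web: 16 × 160, A = 2 560 mm², y = 100 mm, Ī = 5 461 333 mm⁴.
Centroid: ȳ = ΣA·y / ΣA = 44.083 mm.
Transfer each piece to the centroidal x-axis using Ī + A·d² with d = y − 44.083:
  flange: d = -34.083 mm → contributes +5 018 888 mm⁴
  web: d = 55.917 mm → contributes +13 465 759 mm⁴
Total I = 18 484 647 mm⁴.
Extreme fibre distance c = 135.92 mm; S = I/c = 135 999 mm³.

S_x ≈ 1.36 × 10⁵ mm³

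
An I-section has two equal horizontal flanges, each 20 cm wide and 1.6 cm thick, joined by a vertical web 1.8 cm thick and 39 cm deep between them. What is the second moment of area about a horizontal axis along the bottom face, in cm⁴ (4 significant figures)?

Break the section into simple shapes (no overlaps), measuring from the bottom-left corner of the bounding box.
Bottom flange: 20 × 1.6, A = 32 cm², y = 0.8 cm, Ī = 6.82667 cm⁴.
Web: 1.8 × 39, A = 70.2 cm², y = 21.1 cm, Ī = 8897.85 cm⁴.
Top flange: 20 × 1.6, A = 32 cm², y = 41.4 cm, Ī = 6.82667 cm⁴.
Transfer each piece to a horizontal axis along the bottom face using Ī + A·d² with d = y − 0:
  bottom flange: d = 0.8 cm → contributes +27.3067 cm⁴
  web: d = 21.1 cm → contributes +40151.6 cm⁴
  top flange: d = 41.4 cm → contributes +54853.5 cm⁴
Total I = 95032.4 cm⁴.

I_base ≈ 9.503 × 10⁴ cm⁴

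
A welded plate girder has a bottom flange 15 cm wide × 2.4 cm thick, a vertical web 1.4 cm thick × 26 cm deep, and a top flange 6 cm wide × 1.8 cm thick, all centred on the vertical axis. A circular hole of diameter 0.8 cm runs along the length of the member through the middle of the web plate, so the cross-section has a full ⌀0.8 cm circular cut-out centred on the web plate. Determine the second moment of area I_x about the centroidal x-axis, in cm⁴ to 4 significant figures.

Treat the section as a set of non-overlapping primitives; coordinates are from the bounding-box lower-left.
Bottom plate: 15 × 2.4, A = 36 cm², y = 1.2 cm, Ī = 17.28 cm⁴.
Web plate: 1.4 × 26, A = 36.4 cm², y = 15.4 cm, Ī = 2050.53 cm⁴.
Top plate: 6 × 1.8, A = 10.8 cm², y = 29.3 cm, Ī = 2.916 cm⁴.
Hole (subtracted): ⌀0.8, A = 0.502655 cm², y = 15.4 cm, Ī = 0.0201062 cm⁴.
Centroid: ȳ = ΣA·y / ΣA = 11.0337 cm.
Transfer each piece to the centroidal x-axis using Ī + A·d² with d = y − 11.0337:
  bottom plate: d = -9.83372 cm → contributes +3498.55 cm⁴
  web plate: d = 4.36628 cm → contributes +2744.48 cm⁴
  top plate: d = 18.2663 cm → contributes +3606.41 cm⁴
  hole: d = 4.36628 cm → contributes −9.60293 cm⁴
Total I = 9839.84 cm⁴.

I_x ≈ 9840 cm⁴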